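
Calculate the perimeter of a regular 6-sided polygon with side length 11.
Perimeter = number of sides * side length
Perimeter = 6 * 11
Perimeter = 66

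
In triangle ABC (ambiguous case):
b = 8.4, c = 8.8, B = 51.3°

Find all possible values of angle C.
sin(C)/c = sin(B)/b  →  sin(C) = c·sin(B)/b = 8.8·sin(51.3°)/8.4 = 0.817594
C₁ = arcsin(0.817594) = 54.84°,  C₂ = 180° - C₁ = 125.16°
Check C₂: A = 180° - 51.3° - 125.16° = 3.54° > 0 ✓
C = 54.84° or C = 125.16° (two solutions)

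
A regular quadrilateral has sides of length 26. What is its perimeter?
Perimeter = number of sides * side length
Perimeter = 4 * 26
Perimeter = 104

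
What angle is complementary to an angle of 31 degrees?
Complementary angles sum to 90 degrees.
Other angle = 90 - 31
Other angle = 59 degrees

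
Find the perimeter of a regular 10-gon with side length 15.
Perimeter = number of sides * side length
Perimeter = 10 * 15
Perimeter = 150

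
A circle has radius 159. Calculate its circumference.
Circumference = 2 * pi * r
Circumference = 2 * pi * 159
Circumference = 999.03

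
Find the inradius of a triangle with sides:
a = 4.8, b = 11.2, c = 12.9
s = (a+b+c)/2 = (4.8+11.2+12.9)/2 = 14.45
Area = √(s(s-a)(s-b)(s-c)) = √(14.45·9.65·3.25·1.55) = 26.5036
r = Area/s = 26.5036/14.45 = 1.834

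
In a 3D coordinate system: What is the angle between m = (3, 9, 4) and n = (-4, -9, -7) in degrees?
m·n = -121, |m|² = 106, |n|² = 146
cos θ = -121/√15476 ≈ -0.9726
θ ≈ 166.6°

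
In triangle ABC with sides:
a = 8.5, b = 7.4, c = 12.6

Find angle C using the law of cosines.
cos(C) = (a² + b² - c²)/(2ab)
cos(C) = (8.5² + 7.4² - 12.6²)/(2·8.5·7.4) = -31.75/125.8 = -0.252385
C = arccos(-0.252385) = 104.6°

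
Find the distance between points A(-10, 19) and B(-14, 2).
Using the distance formula: d = sqrt((x₂-x₁)² + (y₂-y₁)²)
dx = (-14) - (-10) = -4
dy = 2 - 19 = -17
d = sqrt((-4)² + (-17)²) = sqrt(16 + 289) = sqrt(305) = 17.46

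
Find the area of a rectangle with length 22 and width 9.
Area = length * width
Area = 22 * 9
Area = 198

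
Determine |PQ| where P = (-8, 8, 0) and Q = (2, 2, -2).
d = √[(10)² + (-6)² + (-2)²] = √140 = 11.83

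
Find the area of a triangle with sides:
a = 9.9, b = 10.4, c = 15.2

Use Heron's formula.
s = (a+b+c)/2 = (9.9+10.4+15.2)/2 = 17.75
A = √(s(s-a)(s-b)(s-c)) = √(17.75·7.85·7.35·2.55)
A = √2611.53 = 51.1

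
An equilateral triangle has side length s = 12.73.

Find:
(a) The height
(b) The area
(a) Height h = s·√3/2 = 12.73·√3/2 = 11.02
(b) Area = (√3/4)·s² = (√3/4)·12.73² = (√3/4)·162.053 = 70.17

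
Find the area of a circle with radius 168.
Area = pi * r²
Area = pi * 168²
Area = pi * 28224
Area = 88668.31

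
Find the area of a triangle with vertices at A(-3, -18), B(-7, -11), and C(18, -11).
Using the coordinate formula: Area = (1/2)|x₁(y₂-y₃) + x₂(y₃-y₁) + x₃(y₁-y₂)|
Area = (1/2)|(-3)((-11)-(-11)) + (-7)((-11)-(-18)) + 18((-18)-(-11))|
Area = (1/2)|(-3)*0 + (-7)*7 + 18*(-7)|
Area = (1/2)|0 + (-49) + (-126)|
Area = (1/2)*175 = 87.50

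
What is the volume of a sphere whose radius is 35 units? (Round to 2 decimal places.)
Volume = (4/3) * pi * r³
Volume = (4/3) * pi * 35³
Volume = (4/3) * pi * 42875
Volume = 179594.38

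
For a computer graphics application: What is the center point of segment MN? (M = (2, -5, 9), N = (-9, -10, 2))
Midpoint = ((2-9)/2, (-5-10)/2, (9+2)/2) = (-3.5, -7.5, 5.5)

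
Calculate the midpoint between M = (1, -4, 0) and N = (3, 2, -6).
Midpoint = ((1+3)/2, (-4+2)/2, (0-6)/2) = (2, -1, -3)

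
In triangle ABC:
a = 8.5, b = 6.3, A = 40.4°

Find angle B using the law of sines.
sin(B)/b = sin(A)/a
sin(B) = b·sin(A)/a = 6.3·sin(40.4°)/8.5 = 0.480371
B = arcsin(0.480371) = 28.71°  (b ≤ a, so B ≤ A and the acute solution is unique)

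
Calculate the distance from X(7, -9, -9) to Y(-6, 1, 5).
d = √[(-13)² + (10)² + (14)²] = √465 = 21.56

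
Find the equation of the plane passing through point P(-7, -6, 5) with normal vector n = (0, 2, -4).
d = n·P = (0)(-7) + (2)(-6) + (-4)(5) = -32
Plane: 2y - 4z = -32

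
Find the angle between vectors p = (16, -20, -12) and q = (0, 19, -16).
p·q = -188, |p|² = 800, |q|² = 617
cos θ = -188/√493600 ≈ -0.2676
θ ≈ 105.5°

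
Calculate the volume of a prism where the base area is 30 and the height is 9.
Volume = base area * height
Volume = 30 * 9
Volume = 270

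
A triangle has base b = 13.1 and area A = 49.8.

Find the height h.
A = ½bh  →  h = 2A/b
h = 2·49.8/13.1 = 7.603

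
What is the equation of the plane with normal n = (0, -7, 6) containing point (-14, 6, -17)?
d = n·P = (0)(-14) + (-7)(6) + (6)(-17) = -144
Plane: -7y + 6z = -144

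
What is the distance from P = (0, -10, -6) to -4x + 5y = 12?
d = |(-4)(0) + 5(-10) + 0(-6) - (12)| / √((-4)² + 5² + 0²) = 62/√41 = 9.683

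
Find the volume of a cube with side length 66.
Volume = s³
Volume = 66³
Volume = 287496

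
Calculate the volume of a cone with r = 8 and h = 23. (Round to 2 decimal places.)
Volume = (1/3) * pi * r² * h
Volume = (1/3) * pi * 8² * 23
Volume = (1/3) * pi * 64 * 23
Volume = (1/3) * pi * 1472
Volume = 1541.47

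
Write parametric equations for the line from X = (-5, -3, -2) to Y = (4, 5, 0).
Direction vector d = Y - X = (9, 8, 2)
x = -5 + 9t, y = -3 + 8t, z = -2 + 2t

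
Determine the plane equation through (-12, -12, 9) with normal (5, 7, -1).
d = n·P = (5)(-12) + (7)(-12) + (-1)(9) = -153
Plane: 5x + 7y - z = -153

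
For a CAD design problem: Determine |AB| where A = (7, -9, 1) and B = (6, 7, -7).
d = √[(-1)² + (16)² + (-8)²] = √321 = 17.92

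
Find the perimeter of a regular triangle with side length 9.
Perimeter = number of sides * side length
Perimeter = 3 * 9
Perimeter = 27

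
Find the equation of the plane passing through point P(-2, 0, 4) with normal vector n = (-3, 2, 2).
d = n·P = (-3)(-2) + (2)(0) + (2)(4) = 14
Plane: -3x + 2y + 2z = 14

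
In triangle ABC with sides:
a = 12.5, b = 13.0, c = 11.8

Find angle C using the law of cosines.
cos(C) = (a² + b² - c²)/(2ab)
cos(C) = (12.5² + 13.0² - 11.8²)/(2·12.5·13.0) = 186.01/325 = 0.572338
C = arccos(0.572338) = 55.09°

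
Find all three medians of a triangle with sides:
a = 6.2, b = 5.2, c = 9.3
Using m_x = ½√(2y² + 2z² - x²):
m_a = ½√(2·5.2² + 2·9.3² - 6.2²) = ½√188.62 = 6.867
m_b = ½√(2·6.2² + 2·9.3² - 5.2²) = ½√222.82 = 7.464
m_c = ½√(2·6.2² + 2·5.2² - 9.3²) = ½√44.47 = 3.334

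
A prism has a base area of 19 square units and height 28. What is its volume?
Volume = base area * height
Volume = 19 * 28
Volume = 532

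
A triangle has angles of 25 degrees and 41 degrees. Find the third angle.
Sum of angles in a triangle = 180 degrees
Third angle = 180 - 25 - 41
Third angle = 114 degrees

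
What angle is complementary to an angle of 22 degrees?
Complementary angles sum to 90 degrees.
Other angle = 90 - 22
Other angle = 68 degrees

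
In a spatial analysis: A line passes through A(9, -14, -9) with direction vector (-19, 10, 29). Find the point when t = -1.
P(-1) = (9 + (-19)(-1), -14 + 10(-1), -9 + 29(-1)) = (28, -24, -38)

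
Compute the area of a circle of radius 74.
Area = pi * r²
Area = pi * 74²
Area = pi * 5476
Area = 17203.36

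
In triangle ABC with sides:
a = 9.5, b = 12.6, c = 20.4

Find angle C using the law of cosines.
cos(C) = (a² + b² - c²)/(2ab)
cos(C) = (9.5² + 12.6² - 20.4²)/(2·9.5·12.6) = -167.15/239.4 = -0.698204
C = arccos(-0.698204) = 134.3°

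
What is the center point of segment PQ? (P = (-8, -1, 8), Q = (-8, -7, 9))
Midpoint = ((-8-8)/2, (-1-7)/2, (8+9)/2) = (-8, -4, 8.5)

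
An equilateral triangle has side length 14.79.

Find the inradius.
For an equilateral triangle, r = s/(2√3) where s is the side.
r = 14.79/(2√3) = 14.79/3.464102 = 4.27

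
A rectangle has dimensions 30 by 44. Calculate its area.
Area = length * width
Area = 30 * 44
Area = 1320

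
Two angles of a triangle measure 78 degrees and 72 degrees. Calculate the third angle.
Sum of angles in a triangle = 180 degrees
Third angle = 180 - 78 - 72
Third angle = 30 degrees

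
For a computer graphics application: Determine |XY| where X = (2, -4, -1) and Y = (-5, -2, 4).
d = √[(-7)² + (2)² + (5)²] = √78 = 8.832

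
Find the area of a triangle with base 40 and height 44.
Area = (1/2) * base * height
Area = (1/2) * 40 * 44
Area = 880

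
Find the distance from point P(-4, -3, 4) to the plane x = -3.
d = |1(-4) + 0(-3) + 0(4) - (-3)| / √(1² + 0² + 0²) = 1/√1 = 1.0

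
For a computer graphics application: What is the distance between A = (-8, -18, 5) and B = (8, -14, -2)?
d = √[(16)² + (4)² + (-7)²] = √321 = 17.92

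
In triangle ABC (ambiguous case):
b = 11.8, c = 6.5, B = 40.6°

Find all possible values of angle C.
sin(C)/c = sin(B)/b  →  sin(C) = c·sin(B)/b = 6.5·sin(40.6°)/11.8 = 0.358477
C₁ = arcsin(0.358477) = 21.01°,  C₂ = 180° - C₁ = 158.99°
Check C₂: A = 180° - 40.6° - 158.99° = -19.59° ≤ 0, rejected
C = 21.01° (one solution)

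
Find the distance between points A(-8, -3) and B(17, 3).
Using the distance formula: d = sqrt((x₂-x₁)² + (y₂-y₁)²)
dx = 17 - (-8) = 25
dy = 3 - (-3) = 6
d = sqrt(25² + 6²) = sqrt(625 + 36) = sqrt(661) = 25.71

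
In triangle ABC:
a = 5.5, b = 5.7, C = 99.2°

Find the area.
Using A = ½ab·sin(C):
A = ½·5.5·5.7·sin(99.2°) = ½·31.35·0.987136 = 15.47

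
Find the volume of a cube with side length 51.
Volume = s³
Volume = 51³
Volume = 132651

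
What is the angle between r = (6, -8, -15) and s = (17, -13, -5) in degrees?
r·s = 281, |r|² = 325, |s|² = 483
cos θ = 281/√156975 ≈ 0.7092
θ ≈ 44.83°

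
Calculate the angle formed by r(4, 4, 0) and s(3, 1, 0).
r·s = 16, |r|² = 32, |s|² = 10
cos θ = 16/√320 ≈ 0.8944
θ ≈ 26.57°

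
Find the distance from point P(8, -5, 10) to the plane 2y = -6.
d = |0(8) + 2(-5) + 0(10) - (-6)| / √(0² + 2² + 0²) = 4/√4 = 2.0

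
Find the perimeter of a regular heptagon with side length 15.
Perimeter = number of sides * side length
Perimeter = 7 * 15
Perimeter = 105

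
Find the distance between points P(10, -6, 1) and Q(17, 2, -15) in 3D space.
d = √[(7)² + (8)² + (-16)²] = √369 = 19.21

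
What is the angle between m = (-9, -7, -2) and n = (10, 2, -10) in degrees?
m·n = -84, |m|² = 134, |n|² = 204
cos θ = -84/√27336 ≈ -0.5081
θ ≈ 120.5°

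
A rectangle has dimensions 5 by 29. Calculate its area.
Area = length * width
Area = 5 * 29
Area = 145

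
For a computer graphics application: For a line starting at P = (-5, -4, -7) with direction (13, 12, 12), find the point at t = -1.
P(-1) = (-5 + 13(-1), -4 + 12(-1), -7 + 12(-1)) = (-18, -16, -19)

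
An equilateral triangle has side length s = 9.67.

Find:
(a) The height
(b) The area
(a) Height h = s·√3/2 = 9.67·√3/2 = 8.374
(b) Area = (√3/4)·s² = (√3/4)·9.67² = (√3/4)·93.5089 = 40.49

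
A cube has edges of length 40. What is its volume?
Volume = s³
Volume = 40³
Volume = 64000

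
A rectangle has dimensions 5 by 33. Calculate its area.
Area = length * width
Area = 5 * 33
Area = 165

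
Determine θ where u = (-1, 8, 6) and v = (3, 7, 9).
u·v = 107, |u|² = 101, |v|² = 139
cos θ = 107/√14039 ≈ 0.9031
θ ≈ 25.44°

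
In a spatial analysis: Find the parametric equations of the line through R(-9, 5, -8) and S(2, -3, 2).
Direction vector d = S - R = (11, -8, 10)
x = -9 + 11t, y = 5 - 8t, z = -8 + 10t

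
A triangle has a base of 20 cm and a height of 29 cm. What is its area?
Area = (1/2) * base * height
Area = (1/2) * 20 * 29
Area = 290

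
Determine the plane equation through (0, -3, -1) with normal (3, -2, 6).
d = n·P = (3)(0) + (-2)(-3) + (6)(-1) = 0
Plane: 3x - 2y + 6z = 0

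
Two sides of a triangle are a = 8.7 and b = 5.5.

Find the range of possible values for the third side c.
By the triangle inequality: |a - b| < c < a + b
|8.7 - 5.5| < c < 8.7 + 5.5
3.2 < c < 14.2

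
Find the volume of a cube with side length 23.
Volume = s³
Volume = 23³
Volume = 12167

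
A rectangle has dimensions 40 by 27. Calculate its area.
Area = length * width
Area = 40 * 27
Area = 1080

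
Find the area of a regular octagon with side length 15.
For a regular 8-gon with side length s = 15:
Apothem a = s / (2*tan(pi/8)) = 15 / (2*tan(pi/8)) ≈ 18.1066
Perimeter P = 8 * 15 = 120
Area = (1/2) * P * a = (1/2) * 120 * 18.1066 = 1086.40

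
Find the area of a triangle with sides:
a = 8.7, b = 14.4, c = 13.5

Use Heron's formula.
s = (a+b+c)/2 = (8.7+14.4+13.5)/2 = 18.3
A = √(s(s-a)(s-b)(s-c)) = √(18.3·9.6·3.9·4.8)
A = √3288.73 = 57.35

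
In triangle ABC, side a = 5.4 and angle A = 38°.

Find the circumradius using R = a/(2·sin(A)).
R = a/(2·sin(A)) = 5.4/(2·sin(38°))
R = 5.4/(2·0.615661) = 5.4/1.231323 = 4.386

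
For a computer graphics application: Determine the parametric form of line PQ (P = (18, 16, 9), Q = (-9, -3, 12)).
Direction vector d = Q - P = (-27, -19, 3)
x = 18 - 27t, y = 16 - 19t, z = 9 + 3t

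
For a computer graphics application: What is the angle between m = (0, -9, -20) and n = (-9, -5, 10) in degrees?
m·n = -155, |m|² = 481, |n|² = 206
cos θ = -155/√99086 ≈ -0.4924
θ ≈ 119.5°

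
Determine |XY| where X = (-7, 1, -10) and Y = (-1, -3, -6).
d = √[(6)² + (-4)² + (4)²] = √68 = 8.246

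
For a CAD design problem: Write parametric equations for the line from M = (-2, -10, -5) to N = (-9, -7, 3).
Direction vector d = N - M = (-7, 3, 8)
x = -2 - 7t, y = -10 + 3t, z = -5 + 8t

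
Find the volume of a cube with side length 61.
Volume = s³
Volume = 61³
Volume = 226981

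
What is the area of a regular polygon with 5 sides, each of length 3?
For a regular 5-gon with side length s = 3:
Apothem a = s / (2*tan(pi/5)) = 3 / (2*tan(pi/5)) ≈ 2.0646
Perimeter P = 5 * 3 = 15
Area = (1/2) * P * a = (1/2) * 15 * 2.0646 = 15.48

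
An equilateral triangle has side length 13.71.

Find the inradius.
For an equilateral triangle, r = s/(2√3) where s is the side.
r = 13.71/(2√3) = 13.71/3.464102 = 3.958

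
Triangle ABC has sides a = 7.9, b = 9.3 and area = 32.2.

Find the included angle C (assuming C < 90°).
Area = ½ab·sin(C)  →  sin(C) = 2·Area/(ab)
sin(C) = 2·32.2/(7.9·9.3) = 0.876548
C = arcsin(0.876548) = 61.23°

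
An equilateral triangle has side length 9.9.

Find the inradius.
For an equilateral triangle, r = s/(2√3) where s is the side.
r = 9.9/(2√3) = 9.9/3.464102 = 2.858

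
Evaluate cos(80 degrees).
cos(80 degrees) = 0.1736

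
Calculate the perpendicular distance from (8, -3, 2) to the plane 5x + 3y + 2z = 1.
d = |5(8) + 3(-3) + 2(2) - (1)| / √(5² + 3² + 2²) = 34/√38 = 5.516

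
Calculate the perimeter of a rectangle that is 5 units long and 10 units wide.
Perimeter = 2 * (length + width)
Perimeter = 2 * (5 + 10)
Perimeter = 2 * 15
Perimeter = 30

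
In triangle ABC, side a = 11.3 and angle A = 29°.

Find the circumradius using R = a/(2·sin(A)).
R = a/(2·sin(A)) = 11.3/(2·sin(29°))
R = 11.3/(2·0.484810) = 11.3/0.969619 = 11.65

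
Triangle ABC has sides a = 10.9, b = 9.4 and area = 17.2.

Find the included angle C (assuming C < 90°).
Area = ½ab·sin(C)  →  sin(C) = 2·Area/(ab)
sin(C) = 2·17.2/(10.9·9.4) = 0.335741
C = arcsin(0.335741) = 19.62°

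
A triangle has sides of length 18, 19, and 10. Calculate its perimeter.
Perimeter = sum of all sides
Perimeter = 18 + 19 + 10
Perimeter = 47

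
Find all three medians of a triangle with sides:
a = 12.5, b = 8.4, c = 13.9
Using m_x = ½√(2y² + 2z² - x²):
m_a = ½√(2·8.4² + 2·13.9² - 12.5²) = ½√371.29 = 9.634
m_b = ½√(2·12.5² + 2·13.9² - 8.4²) = ½√628.36 = 12.53
m_c = ½√(2·12.5² + 2·8.4² - 13.9²) = ½√260.41 = 8.069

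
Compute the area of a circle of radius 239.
Area = pi * r²
Area = pi * 239²
Area = pi * 57121
Area = 179450.91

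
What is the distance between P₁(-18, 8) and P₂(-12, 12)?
Using the distance formula: d = sqrt((x₂-x₁)² + (y₂-y₁)²)
dx = (-12) - (-18) = 6
dy = 12 - 8 = 4
d = sqrt(6² + 4²) = sqrt(36 + 16) = sqrt(52) = 7.21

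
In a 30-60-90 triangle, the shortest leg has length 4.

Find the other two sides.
Long leg = 4√3 = 6.928, Hypotenuse = 8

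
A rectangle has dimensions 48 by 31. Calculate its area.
Area = length * width
Area = 48 * 31
Area = 1488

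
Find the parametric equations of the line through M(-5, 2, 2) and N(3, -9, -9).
Direction vector d = N - M = (8, -11, -11)
x = -5 + 8t, y = 2 - 11t, z = 2 - 11t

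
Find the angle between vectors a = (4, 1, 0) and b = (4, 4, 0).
a·b = 20, |a|² = 17, |b|² = 32
cos θ = 20/√544 ≈ 0.8575
θ ≈ 30.96°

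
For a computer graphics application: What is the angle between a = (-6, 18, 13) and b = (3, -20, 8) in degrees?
a·b = -274, |a|² = 529, |b|² = 473
cos θ = -274/√250217 ≈ -0.5478
θ ≈ 123.2°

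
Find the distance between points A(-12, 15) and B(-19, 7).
Using the distance formula: d = sqrt((x₂-x₁)² + (y₂-y₁)²)
dx = (-19) - (-12) = -7
dy = 7 - 15 = -8
d = sqrt((-7)² + (-8)²) = sqrt(49 + 64) = sqrt(113) = 10.63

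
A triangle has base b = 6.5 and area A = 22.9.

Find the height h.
A = ½bh  →  h = 2A/b
h = 2·22.9/6.5 = 7.046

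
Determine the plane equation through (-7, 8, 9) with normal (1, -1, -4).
d = n·P = (1)(-7) + (-1)(8) + (-4)(9) = -51
Plane: x - y - 4z = -51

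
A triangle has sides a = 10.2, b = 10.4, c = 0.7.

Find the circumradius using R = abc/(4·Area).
s = (a+b+c)/2 = 10.65
Area = √(s(s-a)(s-b)(s-c)) = √(10.65·0.45·0.25·9.95) = 3.45273
R = abc/(4·Area) = (10.2·10.4·0.7)/(4·3.45273) = 74.256/13.81092 = 5.377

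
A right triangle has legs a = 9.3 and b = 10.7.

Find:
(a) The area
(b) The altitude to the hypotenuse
(a) Area = ½ab = ½·9.3·10.7 = 49.755
(b) Hypotenuse c = √(9.3² + 10.7²) = √200.98 = 14.1767
    Area = ½·c·h_c  →  h_c = 2·Area/c = 2·49.755/14.1767 = 7.019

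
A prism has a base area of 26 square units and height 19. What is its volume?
Volume = base area * height
Volume = 26 * 19
Volume = 494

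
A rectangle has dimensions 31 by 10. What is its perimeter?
Perimeter = 2 * (length + width)
Perimeter = 2 * (31 + 10)
Perimeter = 2 * 41
Perimeter = 82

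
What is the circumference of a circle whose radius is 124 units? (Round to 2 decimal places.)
Circumference = 2 * pi * r
Circumference = 2 * pi * 124
Circumference = 779.11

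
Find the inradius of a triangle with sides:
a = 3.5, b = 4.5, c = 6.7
s = (a+b+c)/2 = (3.5+4.5+6.7)/2 = 7.35
Area = √(s(s-a)(s-b)(s-c)) = √(7.35·3.85·2.85·0.65) = 7.24024
r = Area/s = 7.24024/7.35 = 0.9851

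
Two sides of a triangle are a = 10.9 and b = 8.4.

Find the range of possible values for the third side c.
By the triangle inequality: |a - b| < c < a + b
|10.9 - 8.4| < c < 10.9 + 8.4
2.5 < c < 19.3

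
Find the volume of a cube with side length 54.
Volume = s³
Volume = 54³
Volume = 157464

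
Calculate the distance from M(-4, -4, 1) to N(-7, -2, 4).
d = √[(-3)² + (2)² + (3)²] = √22 = 4.69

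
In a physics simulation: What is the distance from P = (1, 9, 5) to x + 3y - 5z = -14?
d = |1(1) + 3(9) + (-5)(5) - (-14)| / √(1² + 3² + (-5)²) = 17/√35 = 2.874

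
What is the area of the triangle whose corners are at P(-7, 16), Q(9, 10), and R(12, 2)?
Using the coordinate formula: Area = (1/2)|x₁(y₂-y₃) + x₂(y₃-y₁) + x₃(y₁-y₂)|
Area = (1/2)|(-7)(10-2) + 9(2-16) + 12(16-10)|
Area = (1/2)|(-7)*8 + 9*(-14) + 12*6|
Area = (1/2)|(-56) + (-126) + 72|
Area = (1/2)*110 = 55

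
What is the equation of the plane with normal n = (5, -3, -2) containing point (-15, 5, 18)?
d = n·P = (5)(-15) + (-3)(5) + (-2)(18) = -126
Plane: 5x - 3y - 2z = -126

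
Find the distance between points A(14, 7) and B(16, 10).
Using the distance formula: d = sqrt((x₂-x₁)² + (y₂-y₁)²)
dx = 16 - 14 = 2
dy = 10 - 7 = 3
d = sqrt(2² + 3²) = sqrt(4 + 9) = sqrt(13) = 3.61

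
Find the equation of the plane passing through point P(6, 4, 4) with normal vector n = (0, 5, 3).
d = n·P = (0)(6) + (5)(4) + (3)(4) = 32
Plane: 5y + 3z = 32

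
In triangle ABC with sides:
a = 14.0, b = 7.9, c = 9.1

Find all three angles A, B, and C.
By the law of cosines:
cos(A) = (b² + c² - a²)/(2bc) = -0.353178  →  A = 110.7°
cos(B) = (a² + c² - b²)/(2ac) = 0.849294  →  B = 31.87°
cos(C) = (a² + b² - c²)/(2ab) = 0.793852  →  C = 37.45°
Check: A + B + C = 180.0° ✓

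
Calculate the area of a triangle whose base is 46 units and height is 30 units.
Area = (1/2) * base * height
Area = (1/2) * 46 * 30
Area = 690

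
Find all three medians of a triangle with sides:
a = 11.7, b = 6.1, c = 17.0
Using m_x = ½√(2y² + 2z² - x²):
m_a = ½√(2·6.1² + 2·17.0² - 11.7²) = ½√515.53 = 11.35
m_b = ½√(2·11.7² + 2·17.0² - 6.1²) = ½√814.57 = 14.27
m_c = ½√(2·11.7² + 2·6.1² - 17.0²) = ½√59.2 = 3.847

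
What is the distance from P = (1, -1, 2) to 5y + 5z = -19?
d = |0(1) + 5(-1) + 5(2) - (-19)| / √(0² + 5² + 5²) = 24/√50 = 3.394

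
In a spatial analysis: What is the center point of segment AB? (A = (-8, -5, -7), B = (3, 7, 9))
Midpoint = ((-8+3)/2, (-5+7)/2, (-7+9)/2) = (-2.5, 1, 1)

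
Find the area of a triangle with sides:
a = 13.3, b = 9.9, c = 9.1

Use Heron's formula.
s = (a+b+c)/2 = (13.3+9.9+9.1)/2 = 16.15
A = √(s(s-a)(s-b)(s-c)) = √(16.15·2.85·6.25·7.05)
A = √2028.09 = 45.03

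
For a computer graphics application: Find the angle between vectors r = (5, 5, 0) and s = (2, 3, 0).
r·s = 25, |r|² = 50, |s|² = 13
cos θ = 25/√650 ≈ 0.9806
θ ≈ 11.31°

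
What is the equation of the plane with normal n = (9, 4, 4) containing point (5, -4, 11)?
d = n·P = (9)(5) + (4)(-4) + (4)(11) = 73
Plane: 9x + 4y + 4z = 73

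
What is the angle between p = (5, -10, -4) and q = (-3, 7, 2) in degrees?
p·q = -93, |p|² = 141, |q|² = 62
cos θ = -93/√8742 ≈ -0.9947
θ ≈ 174.1°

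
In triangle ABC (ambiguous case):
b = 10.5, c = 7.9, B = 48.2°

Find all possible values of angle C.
sin(C)/c = sin(B)/b  →  sin(C) = c·sin(B)/b = 7.9·sin(48.2°)/10.5 = 0.560882
C₁ = arcsin(0.560882) = 34.12°,  C₂ = 180° - C₁ = 145.88°
Check C₂: A = 180° - 48.2° - 145.88° = -14.08° ≤ 0, rejected
C = 34.12° (one solution)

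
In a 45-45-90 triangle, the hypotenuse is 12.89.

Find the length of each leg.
In a 45-45-90 triangle, hypotenuse = leg·√2  →  leg = hypotenuse/√2
leg = 12.89/√2 = 9.115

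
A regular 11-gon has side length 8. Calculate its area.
For a regular 11-gon with side length s = 8:
Apothem a = s / (2*tan(pi/11)) = 8 / (2*tan(pi/11)) ≈ 13.6227
Perimeter P = 11 * 8 = 88
Area = (1/2) * P * a = (1/2) * 88 * 13.6227 = 599.40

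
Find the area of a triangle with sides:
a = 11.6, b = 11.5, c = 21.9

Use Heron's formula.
s = (a+b+c)/2 = (11.6+11.5+21.9)/2 = 22.5
A = √(s(s-a)(s-b)(s-c)) = √(22.5·10.9·11·0.6)
A = √1618.65 = 40.23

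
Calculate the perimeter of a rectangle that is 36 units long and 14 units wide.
Perimeter = 2 * (length + width)
Perimeter = 2 * (36 + 14)
Perimeter = 2 * 50
Perimeter = 100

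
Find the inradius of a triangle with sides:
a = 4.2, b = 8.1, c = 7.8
s = (a+b+c)/2 = (4.2+8.1+7.8)/2 = 10.05
Area = √(s(s-a)(s-b)(s-c)) = √(10.05·5.85·1.95·2.25) = 16.0609
r = Area/s = 16.0609/10.05 = 1.598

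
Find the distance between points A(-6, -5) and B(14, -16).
Using the distance formula: d = sqrt((x₂-x₁)² + (y₂-y₁)²)
dx = 14 - (-6) = 20
dy = (-16) - (-5) = -11
d = sqrt(20² + (-11)²) = sqrt(400 + 121) = sqrt(521) = 22.83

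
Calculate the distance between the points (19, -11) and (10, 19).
Using the distance formula: d = sqrt((x₂-x₁)² + (y₂-y₁)²)
dx = 10 - 19 = -9
dy = 19 - (-11) = 30
d = sqrt((-9)² + 30²) = sqrt(81 + 900) = sqrt(981) = 31.32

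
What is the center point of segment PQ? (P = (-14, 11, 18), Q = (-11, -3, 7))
Midpoint = ((-14-11)/2, (11-3)/2, (18+7)/2) = (-12.5, 4, 12.5)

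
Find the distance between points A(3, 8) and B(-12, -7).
Using the distance formula: d = sqrt((x₂-x₁)² + (y₂-y₁)²)
dx = (-12) - 3 = -15
dy = (-7) - 8 = -15
d = sqrt((-15)² + (-15)²) = sqrt(225 + 225) = sqrt(450) = 21.21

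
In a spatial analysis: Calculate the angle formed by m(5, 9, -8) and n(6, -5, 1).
m·n = -23, |m|² = 170, |n|² = 62
cos θ = -23/√10540 ≈ -0.224
θ ≈ 102.9°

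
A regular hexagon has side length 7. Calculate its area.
For a regular 6-gon with side length s = 7:
Apothem a = s / (2*tan(pi/6)) = 7 / (2*tan(pi/6)) ≈ 6.0622
Perimeter P = 6 * 7 = 42
Area = (1/2) * P * a = (1/2) * 42 * 6.0622 = 127.31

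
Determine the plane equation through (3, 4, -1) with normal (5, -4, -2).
d = n·P = (5)(3) + (-4)(4) + (-2)(-1) = 1
Plane: 5x - 4y - 2z = 1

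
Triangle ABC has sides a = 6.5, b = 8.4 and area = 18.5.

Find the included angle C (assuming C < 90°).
Area = ½ab·sin(C)  →  sin(C) = 2·Area/(ab)
sin(C) = 2·18.5/(6.5·8.4) = 0.677656
C = arcsin(0.677656) = 42.66°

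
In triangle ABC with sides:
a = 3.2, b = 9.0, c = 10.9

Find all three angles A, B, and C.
By the law of cosines:
cos(A) = (b² + c² - a²)/(2bc) = 0.966208  →  A = 14.94°
cos(B) = (a² + c² - b²)/(2ac) = 0.688790  →  B = 46.47°
cos(C) = (a² + b² - c²)/(2ab) = -0.478646  →  C = 118.6°
Check: A + B + C = 180.0° ✓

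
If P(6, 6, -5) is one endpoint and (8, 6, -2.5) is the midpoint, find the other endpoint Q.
Q = (2×8 - 6, 2×6 - 6, 2×(-2.5) - (-5)) = (10, 6, 0)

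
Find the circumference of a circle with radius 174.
Circumference = 2 * pi * r
Circumference = 2 * pi * 174
Circumference = 1093.27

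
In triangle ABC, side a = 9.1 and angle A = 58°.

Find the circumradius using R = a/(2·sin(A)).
R = a/(2·sin(A)) = 9.1/(2·sin(58°))
R = 9.1/(2·0.848048) = 9.1/1.696096 = 5.365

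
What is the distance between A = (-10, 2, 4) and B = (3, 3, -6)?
d = √[(13)² + (1)² + (-10)²] = √270 = 16.43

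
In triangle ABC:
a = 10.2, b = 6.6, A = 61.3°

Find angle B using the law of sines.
sin(B)/b = sin(A)/a
sin(B) = b·sin(A)/a = 6.6·sin(61.3°)/10.2 = 0.567565
B = arcsin(0.567565) = 34.58°  (b ≤ a, so B ≤ A and the acute solution is unique)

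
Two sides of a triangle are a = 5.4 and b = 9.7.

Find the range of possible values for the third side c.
By the triangle inequality: |a - b| < c < a + b
|5.4 - 9.7| < c < 5.4 + 9.7
4.3 < c < 15.1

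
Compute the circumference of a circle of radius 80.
Circumference = 2 * pi * r
Circumference = 2 * pi * 80
Circumference = 502.65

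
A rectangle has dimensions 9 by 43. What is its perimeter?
Perimeter = 2 * (length + width)
Perimeter = 2 * (9 + 43)
Perimeter = 2 * 52
Perimeter = 104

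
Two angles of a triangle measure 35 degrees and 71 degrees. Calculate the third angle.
Sum of angles in a triangle = 180 degrees
Third angle = 180 - 35 - 71
Third angle = 74 degrees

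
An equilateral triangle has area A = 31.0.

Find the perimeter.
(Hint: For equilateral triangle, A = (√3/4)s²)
A = (√3/4)s²  →  s² = 4A/√3 = 4·31.0/√3 = 71.5914
s = 8.46117
Perimeter = 3s = 25.38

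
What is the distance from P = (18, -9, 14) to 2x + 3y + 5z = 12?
d = |2(18) + 3(-9) + 5(14) - (12)| / √(2² + 3² + 5²) = 67/√38 = 10.87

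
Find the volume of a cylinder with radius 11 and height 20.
Volume = pi * r² * h
Volume = pi * 11² * 20
Volume = pi * 121 * 20
Volume = pi * 2420
Volume = 7602.65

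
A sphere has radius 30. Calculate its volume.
Volume = (4/3) * pi * r³
Volume = (4/3) * pi * 30³
Volume = (4/3) * pi * 27000
Volume = 113097.34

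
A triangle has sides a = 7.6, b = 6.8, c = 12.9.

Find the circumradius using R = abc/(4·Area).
s = (a+b+c)/2 = 13.65
Area = √(s(s-a)(s-b)(s-c)) = √(13.65·6.05·6.85·0.75) = 20.5978
R = abc/(4·Area) = (7.6·6.8·12.9)/(4·20.5978) = 666.672/82.3912 = 8.092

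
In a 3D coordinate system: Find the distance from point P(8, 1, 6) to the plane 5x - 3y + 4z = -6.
d = |5(8) + (-3)(1) + 4(6) - (-6)| / √(5² + (-3)² + 4²) = 67/√50 = 9.475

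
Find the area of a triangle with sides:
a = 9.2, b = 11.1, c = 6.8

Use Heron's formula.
s = (a+b+c)/2 = (9.2+11.1+6.8)/2 = 13.55
A = √(s(s-a)(s-b)(s-c)) = √(13.55·4.35·2.45·6.75)
A = √974.762 = 31.22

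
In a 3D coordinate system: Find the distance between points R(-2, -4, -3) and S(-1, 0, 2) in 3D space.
d = √[(1)² + (4)² + (5)²] = √42 = 6.481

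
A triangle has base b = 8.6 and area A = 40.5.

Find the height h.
A = ½bh  →  h = 2A/b
h = 2·40.5/8.6 = 9.419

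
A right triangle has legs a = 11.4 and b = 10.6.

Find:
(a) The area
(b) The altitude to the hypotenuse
(a) Area = ½ab = ½·11.4·10.6 = 60.42
(b) Hypotenuse c = √(11.4² + 10.6²) = √242.32 = 15.5666
    Area = ½·c·h_c  →  h_c = 2·Area/c = 2·60.42/15.5666 = 7.763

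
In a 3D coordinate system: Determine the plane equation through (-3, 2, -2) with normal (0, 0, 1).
d = n·P = (0)(-3) + (0)(2) + (1)(-2) = -2
Plane: z = -2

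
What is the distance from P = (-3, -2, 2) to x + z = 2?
d = |1(-3) + 0(-2) + 1(2) - (2)| / √(1² + 0² + 1²) = 3/√2 = 2.121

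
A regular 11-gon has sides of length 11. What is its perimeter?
Perimeter = number of sides * side length
Perimeter = 11 * 11
Perimeter = 121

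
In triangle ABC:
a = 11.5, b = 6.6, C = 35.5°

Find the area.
Using A = ½ab·sin(C):
A = ½·11.5·6.6·sin(35.5°) = ½·75.9·0.580703 = 22.04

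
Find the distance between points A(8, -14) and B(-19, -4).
Using the distance formula: d = sqrt((x₂-x₁)² + (y₂-y₁)²)
dx = (-19) - 8 = -27
dy = (-4) - (-14) = 10
d = sqrt((-27)² + 10²) = sqrt(729 + 100) = sqrt(829) = 28.79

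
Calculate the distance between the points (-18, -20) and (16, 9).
Using the distance formula: d = sqrt((x₂-x₁)² + (y₂-y₁)²)
dx = 16 - (-18) = 34
dy = 9 - (-20) = 29
d = sqrt(34² + 29²) = sqrt(1156 + 841) = sqrt(1997) = 44.69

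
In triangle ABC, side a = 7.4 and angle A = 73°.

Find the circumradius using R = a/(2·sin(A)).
R = a/(2·sin(A)) = 7.4/(2·sin(73°))
R = 7.4/(2·0.956305) = 7.4/1.912610 = 3.869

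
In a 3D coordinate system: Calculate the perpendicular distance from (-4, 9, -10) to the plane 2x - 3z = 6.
d = |2(-4) + 0(9) + (-3)(-10) - (6)| / √(2² + 0² + (-3)²) = 16/√13 = 4.438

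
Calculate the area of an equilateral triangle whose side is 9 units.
Area = (sqrt(3)/4) * s²
Area = (sqrt(3)/4) * 9²
Area = (sqrt(3)/4) * 81
Area = 35.07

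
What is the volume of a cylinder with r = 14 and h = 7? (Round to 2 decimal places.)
Volume = pi * r² * h
Volume = pi * 14² * 7
Volume = pi * 196 * 7
Volume = pi * 1372
Volume = 4310.27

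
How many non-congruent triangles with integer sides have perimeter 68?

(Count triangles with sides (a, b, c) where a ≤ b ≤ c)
With a ≤ b ≤ c and a + b + c = 68, the triangle inequality a + b > c gives c < 68/2, so c ≤ 33.
Iterate a from 1 to ⌊p/3⌋ = 22; for each a, b ranges from a to ⌊(p−a)/2⌋ with c = p − a − b, keeping only c ≥ b.
Triples: (2, 33, 33), (3, 32, 33), (4, 31, 33), …
Count = 96 triangles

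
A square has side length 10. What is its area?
Area = s²
Area = 10²
Area = 100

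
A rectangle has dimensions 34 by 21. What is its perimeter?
Perimeter = 2 * (length + width)
Perimeter = 2 * (34 + 21)
Perimeter = 2 * 55
Perimeter = 110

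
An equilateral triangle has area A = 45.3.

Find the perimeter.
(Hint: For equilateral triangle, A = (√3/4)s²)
A = (√3/4)s²  →  s² = 4A/√3 = 4·45.3/√3 = 104.616
s = 10.2282
Perimeter = 3s = 30.68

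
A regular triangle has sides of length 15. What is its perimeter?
Perimeter = number of sides * side length
Perimeter = 3 * 15
Perimeter = 45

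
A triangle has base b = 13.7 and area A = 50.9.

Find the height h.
A = ½bh  →  h = 2A/b
h = 2·50.9/13.7 = 7.431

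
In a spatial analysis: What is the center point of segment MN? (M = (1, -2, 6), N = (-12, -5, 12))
Midpoint = ((1-12)/2, (-2-5)/2, (6+12)/2) = (-5.5, -3.5, 9)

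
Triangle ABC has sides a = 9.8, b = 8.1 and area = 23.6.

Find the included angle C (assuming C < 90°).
Area = ½ab·sin(C)  →  sin(C) = 2·Area/(ab)
sin(C) = 2·23.6/(9.8·8.1) = 0.594608
C = arcsin(0.594608) = 36.48°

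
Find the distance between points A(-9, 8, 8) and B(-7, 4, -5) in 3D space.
d = √[(2)² + (-4)² + (-13)²] = √189 = 13.75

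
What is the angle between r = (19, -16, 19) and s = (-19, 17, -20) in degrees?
r·s = -1013, |r|² = 978, |s|² = 1050
cos θ = -1013/√1026900 ≈ -0.9996
θ ≈ 178.5°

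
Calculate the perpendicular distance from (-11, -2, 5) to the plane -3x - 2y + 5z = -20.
d = |(-3)(-11) + (-2)(-2) + 5(5) - (-20)| / √((-3)² + (-2)² + 5²) = 82/√38 = 13.3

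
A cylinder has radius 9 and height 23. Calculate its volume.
Volume = pi * r² * h
Volume = pi * 9² * 23
Volume = pi * 81 * 23
Volume = pi * 1863
Volume = 5852.79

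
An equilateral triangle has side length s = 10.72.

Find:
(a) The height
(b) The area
(a) Height h = s·√3/2 = 10.72·√3/2 = 9.284
(b) Area = (√3/4)·s² = (√3/4)·10.72² = (√3/4)·114.918 = 49.76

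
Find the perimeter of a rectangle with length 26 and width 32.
Perimeter = 2 * (length + width)
Perimeter = 2 * (26 + 32)
Perimeter = 2 * 58
Perimeter = 116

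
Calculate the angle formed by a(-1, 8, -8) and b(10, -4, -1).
a·b = -34, |a|² = 129, |b|² = 117
cos θ = -34/√15093 ≈ -0.2768
θ ≈ 106.1°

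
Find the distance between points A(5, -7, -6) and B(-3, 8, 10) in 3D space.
d = √[(-8)² + (15)² + (16)²] = √545 = 23.35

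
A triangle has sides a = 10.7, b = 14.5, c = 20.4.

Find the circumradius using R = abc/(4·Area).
s = (a+b+c)/2 = 22.8
Area = √(s(s-a)(s-b)(s-c)) = √(22.8·12.1·8.3·2.4) = 74.1318
R = abc/(4·Area) = (10.7·14.5·20.4)/(4·74.1318) = 3165.06/296.5272 = 10.67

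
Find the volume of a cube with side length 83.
Volume = s³
Volume = 83³
Volume = 571787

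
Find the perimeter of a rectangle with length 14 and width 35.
Perimeter = 2 * (length + width)
Perimeter = 2 * (14 + 35)
Perimeter = 2 * 49
Perimeter = 98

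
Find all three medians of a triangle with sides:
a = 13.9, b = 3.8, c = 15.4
Using m_x = ½√(2y² + 2z² - x²):
m_a = ½√(2·3.8² + 2·15.4² - 13.9²) = ½√309.99 = 8.803
m_b = ½√(2·13.9² + 2·15.4² - 3.8²) = ½√846.3 = 14.55
m_c = ½√(2·13.9² + 2·3.8² - 15.4²) = ½√178.14 = 6.673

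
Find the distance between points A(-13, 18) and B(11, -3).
Using the distance formula: d = sqrt((x₂-x₁)² + (y₂-y₁)²)
dx = 11 - (-13) = 24
dy = (-3) - 18 = -21
d = sqrt(24² + (-21)²) = sqrt(576 + 441) = sqrt(1017) = 31.89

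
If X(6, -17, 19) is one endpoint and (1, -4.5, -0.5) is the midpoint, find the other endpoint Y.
Y = (2×1 - 6, 2×(-4.5) - (-17), 2×(-0.5) - 19) = (-4, 8, -20)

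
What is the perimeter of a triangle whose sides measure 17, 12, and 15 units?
Perimeter = sum of all sides
Perimeter = 17 + 12 + 15
Perimeter = 44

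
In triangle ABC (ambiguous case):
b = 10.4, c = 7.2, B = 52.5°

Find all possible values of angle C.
sin(C)/c = sin(B)/b  →  sin(C) = c·sin(B)/b = 7.2·sin(52.5°)/10.4 = 0.549245
C₁ = arcsin(0.549245) = 33.32°,  C₂ = 180° - C₁ = 146.68°
Check C₂: A = 180° - 52.5° - 146.68° = -19.18° ≤ 0, rejected
C = 33.32° (one solution)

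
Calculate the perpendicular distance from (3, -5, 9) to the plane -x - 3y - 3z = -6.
d = |(-1)(3) + (-3)(-5) + (-3)(9) - (-6)| / √((-1)² + (-3)² + (-3)²) = 9/√19 = 2.065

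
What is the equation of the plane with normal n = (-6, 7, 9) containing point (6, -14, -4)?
d = n·P = (-6)(6) + (7)(-14) + (9)(-4) = -170
Plane: -6x + 7y + 9z = -170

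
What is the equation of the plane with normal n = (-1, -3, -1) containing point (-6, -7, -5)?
d = n·P = (-1)(-6) + (-3)(-7) + (-1)(-5) = 32
Plane: -x - 3y - z = 32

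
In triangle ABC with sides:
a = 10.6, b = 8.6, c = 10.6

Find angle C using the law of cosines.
cos(C) = (a² + b² - c²)/(2ab)
cos(C) = (10.6² + 8.6² - 10.6²)/(2·10.6·8.6) = 73.96/182.32 = 0.405660
C = arccos(0.405660) = 66.07°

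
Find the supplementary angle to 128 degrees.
Supplementary angles sum to 180 degrees.
Other angle = 180 - 128
Other angle = 52 degrees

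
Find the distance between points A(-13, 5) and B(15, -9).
Using the distance formula: d = sqrt((x₂-x₁)² + (y₂-y₁)²)
dx = 15 - (-13) = 28
dy = (-9) - 5 = -14
d = sqrt(28² + (-14)²) = sqrt(784 + 196) = sqrt(980) = 31.30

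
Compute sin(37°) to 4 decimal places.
sin(37 degrees) = 0.6018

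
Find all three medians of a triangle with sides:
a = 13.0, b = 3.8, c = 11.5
Using m_x = ½√(2y² + 2z² - x²):
m_a = ½√(2·3.8² + 2·11.5² - 13.0²) = ½√124.38 = 5.576
m_b = ½√(2·13.0² + 2·11.5² - 3.8²) = ½√588.06 = 12.12
m_c = ½√(2·13.0² + 2·3.8² - 11.5²) = ½√234.63 = 7.659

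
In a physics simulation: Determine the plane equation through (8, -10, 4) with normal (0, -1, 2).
d = n·P = (0)(8) + (-1)(-10) + (2)(4) = 18
Plane: -y + 2z = 18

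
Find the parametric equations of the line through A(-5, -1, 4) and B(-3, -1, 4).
Direction vector d = B - A = (2, 0, 0)
x = -5 + 2t, y = -1, z = 4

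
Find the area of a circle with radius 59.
Area = pi * r²
Area = pi * 59²
Area = pi * 3481
Area = 10935.88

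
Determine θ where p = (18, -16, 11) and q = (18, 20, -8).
p·q = -84, |p|² = 701, |q|² = 788
cos θ = -84/√552388 ≈ -0.113
θ ≈ 96.49°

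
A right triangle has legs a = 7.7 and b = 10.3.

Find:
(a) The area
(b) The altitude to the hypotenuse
(a) Area = ½ab = ½·7.7·10.3 = 39.655
(b) Hypotenuse c = √(7.7² + 10.3²) = √165.38 = 12.86
    Area = ½·c·h_c  →  h_c = 2·Area/c = 2·39.655/12.86 = 6.167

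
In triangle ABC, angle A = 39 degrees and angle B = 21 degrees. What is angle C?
Sum of angles in a triangle = 180 degrees
Third angle = 180 - 39 - 21
Third angle = 120 degrees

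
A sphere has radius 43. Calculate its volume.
Volume = (4/3) * pi * r³
Volume = (4/3) * pi * 43³
Volume = (4/3) * pi * 79507
Volume = 333038.14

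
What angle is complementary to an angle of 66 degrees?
Complementary angles sum to 90 degrees.
Other angle = 90 - 66
Other angle = 24 degrees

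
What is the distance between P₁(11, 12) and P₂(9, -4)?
Using the distance formula: d = sqrt((x₂-x₁)² + (y₂-y₁)²)
dx = 9 - 11 = -2
dy = (-4) - 12 = -16
d = sqrt((-2)² + (-16)²) = sqrt(4 + 256) = sqrt(260) = 16.12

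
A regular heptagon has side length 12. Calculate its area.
For a regular 7-gon with side length s = 12:
Apothem a = s / (2*tan(pi/7)) = 12 / (2*tan(pi/7)) ≈ 12.4591
Perimeter P = 7 * 12 = 84
Area = (1/2) * P * a = (1/2) * 84 * 12.4591 = 523.28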